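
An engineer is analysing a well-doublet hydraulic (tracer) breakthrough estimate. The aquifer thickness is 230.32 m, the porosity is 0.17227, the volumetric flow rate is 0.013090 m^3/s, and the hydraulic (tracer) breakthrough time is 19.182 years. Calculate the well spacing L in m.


L = sqrt(t_bt*365.25*86400*3*Qv / (pi*hr*phi))
L = sqrt(19.182*365.25*86400*3*0.013090 / (pi*230.32*0.17227))
L = 436.70 m


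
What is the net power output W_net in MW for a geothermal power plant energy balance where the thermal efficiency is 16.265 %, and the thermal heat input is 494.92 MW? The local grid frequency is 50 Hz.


W_net = eta / 100 * Q_in
W_net = 16.265 / 100 * 494.92
W_net = 80.499 MW


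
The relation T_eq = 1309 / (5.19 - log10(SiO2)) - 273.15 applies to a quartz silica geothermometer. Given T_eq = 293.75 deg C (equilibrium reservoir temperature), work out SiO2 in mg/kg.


SiO2 = 10^(5.19 - 1309/(T_eq + 273.15))
SiO2 = 10^(5.19 - 1309/(293.75 + 273.15))
SiO2 = 760.24 mg/kg


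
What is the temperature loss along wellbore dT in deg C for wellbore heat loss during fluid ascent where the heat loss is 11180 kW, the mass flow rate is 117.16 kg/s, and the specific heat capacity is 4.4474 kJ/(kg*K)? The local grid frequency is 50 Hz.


dT = Q_loss / (mdot * cp)
dT = 11180 / (117.16 * 4.4474)
dT = 21.45637 K
Convert (temperature difference, 1 K = 1 deg C): 21.45637 K = 21.45637 deg C
dT = 21.456 deg C


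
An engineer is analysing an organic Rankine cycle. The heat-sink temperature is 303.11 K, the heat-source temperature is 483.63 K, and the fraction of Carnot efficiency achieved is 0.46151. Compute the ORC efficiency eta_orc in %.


eta_orc = (1 - Tc/Th) * f * 100
eta_orc = (1 - 303.11/483.63) * 0.46151 * 100
eta_orc = 17.226 %


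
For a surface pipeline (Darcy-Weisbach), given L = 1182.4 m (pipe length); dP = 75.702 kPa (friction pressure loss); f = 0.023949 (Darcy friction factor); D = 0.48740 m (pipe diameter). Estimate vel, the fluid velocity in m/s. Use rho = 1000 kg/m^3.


vel = sqrt(dP*1000*2*D / (f*L*rho))
vel = sqrt(75.702*1000*2*0.48740 / (0.023949*1182.4*1000))
vel = 1.6143 m/s


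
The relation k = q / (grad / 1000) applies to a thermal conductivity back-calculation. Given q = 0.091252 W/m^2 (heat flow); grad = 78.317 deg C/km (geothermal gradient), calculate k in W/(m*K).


k = q / (grad / 1000)
k = 0.091252 / (78.317 / 1000)
k = 1.1652 W/(m*K)


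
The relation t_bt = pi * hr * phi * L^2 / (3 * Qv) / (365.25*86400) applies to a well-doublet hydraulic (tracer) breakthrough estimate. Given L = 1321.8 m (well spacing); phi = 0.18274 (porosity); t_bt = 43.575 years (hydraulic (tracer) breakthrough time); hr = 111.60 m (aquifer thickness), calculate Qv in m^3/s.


Qv = pi*hr*phi*L^2 / (3*t_bt*365.25*86400)
Qv = pi*111.60*0.18274*1321.8^2 / (3*43.575*365.25*86400)
Qv = 0.027134 m^3/s


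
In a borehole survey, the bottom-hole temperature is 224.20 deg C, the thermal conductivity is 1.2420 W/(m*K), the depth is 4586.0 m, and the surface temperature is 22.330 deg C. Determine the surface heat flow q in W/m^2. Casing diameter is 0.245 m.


Step 1: grad = (T_d - T_surf)/d * 1000 = (224.2 - 22.33)/4586.0 * 1000 = 44.01875 deg C/km
Step 2: q = k * grad / 1000 = 1.242 * 44.01875 / 1000 = 0.054671 W/m^2
q = 0.054671 W/m^2


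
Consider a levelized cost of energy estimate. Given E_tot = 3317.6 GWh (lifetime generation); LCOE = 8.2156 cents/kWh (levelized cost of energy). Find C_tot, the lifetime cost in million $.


C_tot = LCOE / 100 * E_tot
C_tot = 8.2156 / 100 * 3317.6
C_tot = 272.56 million $


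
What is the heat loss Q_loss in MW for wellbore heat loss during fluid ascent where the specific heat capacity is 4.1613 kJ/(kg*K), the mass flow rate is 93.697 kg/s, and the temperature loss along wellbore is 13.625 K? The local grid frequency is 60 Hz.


Q_loss = mdot * cp * dT
Q_loss = 93.697 * 4.1613 * 13.625
Q_loss = 5312.406 kW
Convert: 5312.406 kW * 0.001 = 5.3124 MW
Q_loss = 5.3124 MW


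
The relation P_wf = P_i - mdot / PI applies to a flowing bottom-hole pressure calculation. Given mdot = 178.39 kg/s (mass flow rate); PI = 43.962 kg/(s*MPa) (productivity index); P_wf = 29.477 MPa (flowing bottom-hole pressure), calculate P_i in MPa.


P_i = P_wf + mdot / PI
P_i = 29.477 + 178.39 / 43.962
P_i = 33.535 MPa


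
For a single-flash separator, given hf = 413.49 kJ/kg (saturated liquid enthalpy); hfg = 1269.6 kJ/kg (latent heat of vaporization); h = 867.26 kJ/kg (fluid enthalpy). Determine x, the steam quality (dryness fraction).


x = (h - hf) / hfg
x = (867.26 - 413.49) / 1269.6
x = 0.35741


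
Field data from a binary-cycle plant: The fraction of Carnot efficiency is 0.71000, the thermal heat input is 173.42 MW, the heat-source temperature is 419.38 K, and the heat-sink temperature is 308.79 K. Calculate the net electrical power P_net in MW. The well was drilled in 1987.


Step 1: eta = (1 - Tc/Th)*f = (1 - 308.79/419.38)*0.71 = 0.1872261
Step 2: P_net = eta * Q_in = 0.1872261 * 173.42 = 32.469 MW
P_net = 32.469 MW


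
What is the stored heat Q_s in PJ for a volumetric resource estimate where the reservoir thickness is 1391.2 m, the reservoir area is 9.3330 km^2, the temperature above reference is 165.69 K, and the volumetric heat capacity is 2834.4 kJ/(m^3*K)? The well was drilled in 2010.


Step 1: Vr = A*1e6*hr = 9.333*1e6*1391.2 = 1.298407e+10 m^3
Step 2: Q_s = Vr*rhoc*dT/1e12 = 1.298407e+10*2834.4*165.69/1e12 = 6097.7 PJ
Q_s = 6097.7 PJ


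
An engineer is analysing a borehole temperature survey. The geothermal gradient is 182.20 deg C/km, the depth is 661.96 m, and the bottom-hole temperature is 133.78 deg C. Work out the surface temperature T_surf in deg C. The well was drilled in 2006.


T_surf = T_d - grad * d / 1000
T_surf = 133.78 - 182.20 * 661.96 / 1000
T_surf = 13.171 deg C


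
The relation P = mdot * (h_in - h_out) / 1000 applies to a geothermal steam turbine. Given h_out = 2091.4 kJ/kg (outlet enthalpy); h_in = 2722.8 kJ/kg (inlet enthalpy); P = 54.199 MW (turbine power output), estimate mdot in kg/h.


mdot = P * 1000 / (h_in - h_out)
mdot = 54.199 * 1000 / (2722.8 - 2091.4)
mdot = 85.83940 kg/s
Convert: 85.83940 kg/s * 3600.0 = 3.0902e+05 kg/h
mdot = 3.0902e+05 kg/h


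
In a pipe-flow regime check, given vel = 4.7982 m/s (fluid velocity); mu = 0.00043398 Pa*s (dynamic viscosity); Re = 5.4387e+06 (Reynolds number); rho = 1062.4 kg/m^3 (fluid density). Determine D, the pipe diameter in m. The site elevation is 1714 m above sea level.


D = Re * mu / (rho * vel)
D = 5.4387e+06 * 0.00043398 / (1062.4 * 4.7982)
D = 0.46302 m


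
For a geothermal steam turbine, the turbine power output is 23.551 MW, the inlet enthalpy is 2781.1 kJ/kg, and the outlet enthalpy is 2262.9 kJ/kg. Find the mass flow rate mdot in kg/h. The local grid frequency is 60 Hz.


mdot = P * 1000 / (h_in - h_out)
mdot = 23.551 * 1000 / (2781.1 - 2262.9)
mdot = 45.44770 kg/s
Convert: 45.44770 kg/s * 3600.0 = 1.6361e+05 kg/h
mdot = 1.6361e+05 kg/h


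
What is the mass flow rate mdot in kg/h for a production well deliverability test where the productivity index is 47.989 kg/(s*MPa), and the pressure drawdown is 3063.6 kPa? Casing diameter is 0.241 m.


mdot = PI * dP / 1000
mdot = 47.989 * 3063.6 / 1000
mdot = 147.0191 kg/s
Convert: 147.0191 kg/s * 3600.0 = 5.2927e+05 kg/h
mdot = 5.2927e+05 kg/h


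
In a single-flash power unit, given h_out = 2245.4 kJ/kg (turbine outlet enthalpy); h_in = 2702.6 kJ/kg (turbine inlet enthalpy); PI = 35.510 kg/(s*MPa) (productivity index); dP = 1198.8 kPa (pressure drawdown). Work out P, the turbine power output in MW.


Step 1: mdot = PI * dP / 1000 = 35.51 * 1198.8 / 1000 = 42.56939 kg/s
Step 2: P = mdot*(h_in - h_out)/1000 = 42.56939*(2702.6 - 2245.4)/1000 = 19.463 MW
P = 19.463 MW


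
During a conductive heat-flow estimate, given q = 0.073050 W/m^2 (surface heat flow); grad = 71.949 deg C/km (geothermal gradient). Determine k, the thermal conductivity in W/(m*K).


k = q * 1000 / grad
k = 0.073050 * 1000 / 71.949
k = 1.0153 W/(m*K)


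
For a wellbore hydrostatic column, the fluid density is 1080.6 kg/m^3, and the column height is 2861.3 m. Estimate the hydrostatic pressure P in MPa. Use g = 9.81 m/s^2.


P = rho * g * h / 1e6
P = 1080.6 * 9.81 * 2861.3 / 1e6
P = 30.332 MPa


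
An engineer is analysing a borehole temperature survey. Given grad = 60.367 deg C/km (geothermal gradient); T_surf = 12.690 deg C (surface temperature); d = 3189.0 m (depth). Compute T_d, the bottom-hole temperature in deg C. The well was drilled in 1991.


T_d = T_surf + grad * d / 1000
T_d = 12.690 + 60.367 * 3189.0 / 1000
T_d = 205.20 deg C


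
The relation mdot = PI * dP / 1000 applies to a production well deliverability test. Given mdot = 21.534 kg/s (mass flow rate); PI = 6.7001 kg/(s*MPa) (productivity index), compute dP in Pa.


dP = mdot * 1000 / PI
dP = 21.534 * 1000 / 6.7001
dP = 3213.982 kPa
Convert: 3213.982 kPa * 1000.0 = 3.2140e+06 Pa
dP = 3.2140e+06 Pa


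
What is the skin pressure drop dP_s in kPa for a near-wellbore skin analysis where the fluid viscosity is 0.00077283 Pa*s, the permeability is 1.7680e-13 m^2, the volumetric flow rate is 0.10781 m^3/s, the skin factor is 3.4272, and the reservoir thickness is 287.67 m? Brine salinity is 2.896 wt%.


dP_s = S * q * mu / (2*pi*k*hr) / 1000
dP_s = 3.4272 * 0.10781 * 0.00077283 / (2*pi*1.7680e-13*287.67) / 1000
dP_s = 893.56 kPa


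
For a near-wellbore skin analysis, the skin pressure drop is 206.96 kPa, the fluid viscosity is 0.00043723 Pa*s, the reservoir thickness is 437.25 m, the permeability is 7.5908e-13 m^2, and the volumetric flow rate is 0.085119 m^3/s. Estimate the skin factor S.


S = dP_s * 1000 * 2*pi*k*hr / (q*mu)
S = 206.96 * 1000 * 2*pi*7.5908e-13*437.25 / (0.085119*0.00043723)
S = 11.597


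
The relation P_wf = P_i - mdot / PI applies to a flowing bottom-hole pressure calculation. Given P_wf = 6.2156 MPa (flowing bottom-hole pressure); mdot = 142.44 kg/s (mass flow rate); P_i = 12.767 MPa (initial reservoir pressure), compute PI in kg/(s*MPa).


PI = mdot / (P_i - P_wf)
PI = 142.44 / (12.767 - 6.2156)
PI = 21.742 kg/(s*MPa)


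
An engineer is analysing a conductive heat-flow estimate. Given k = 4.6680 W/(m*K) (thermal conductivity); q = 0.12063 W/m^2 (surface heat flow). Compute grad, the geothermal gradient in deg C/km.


grad = q * 1000 / k
grad = 0.12063 * 1000 / 4.6680
grad = 25.842 deg C/km


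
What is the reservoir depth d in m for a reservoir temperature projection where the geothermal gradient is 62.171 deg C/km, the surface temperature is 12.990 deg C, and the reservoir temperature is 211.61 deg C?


d = (T_res - T_surf) / grad * 1000
d = (211.61 - 12.990) / 62.171 * 1000
d = 3194.7 m


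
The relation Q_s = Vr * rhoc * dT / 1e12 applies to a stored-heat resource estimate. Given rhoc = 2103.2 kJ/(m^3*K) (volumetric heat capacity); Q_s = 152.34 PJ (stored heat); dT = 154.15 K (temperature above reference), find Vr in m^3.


Vr = Q_s * 1e12 / (rhoc * dT)
Vr = 152.34 * 1e12 / (2103.2 * 154.15)
Vr = 4.6988e+08 m^3


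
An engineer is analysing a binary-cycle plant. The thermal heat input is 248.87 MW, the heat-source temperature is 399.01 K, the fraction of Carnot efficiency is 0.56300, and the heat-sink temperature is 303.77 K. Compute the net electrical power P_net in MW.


Step 1: eta = (1 - Tc/Th)*f = (1 - 303.77/399.01)*0.563 = 0.1343829
Step 2: P_net = eta * Q_in = 0.1343829 * 248.87 = 33.444 MW
P_net = 33.444 MW


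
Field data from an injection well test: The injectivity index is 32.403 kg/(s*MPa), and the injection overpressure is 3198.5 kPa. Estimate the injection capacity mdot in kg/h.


mdot = II * dP / 1000
mdot = 32.403 * 3198.5 / 1000
mdot = 103.6410 kg/s
Convert: 103.6410 kg/s * 3600.0 = 3.7311e+05 kg/h
mdot = 3.7311e+05 kg/h


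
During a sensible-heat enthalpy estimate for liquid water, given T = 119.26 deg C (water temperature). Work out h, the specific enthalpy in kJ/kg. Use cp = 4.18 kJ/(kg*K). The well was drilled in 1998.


h = cp * T
h = 4.18 * 119.26
h = 498.51 kJ/kg


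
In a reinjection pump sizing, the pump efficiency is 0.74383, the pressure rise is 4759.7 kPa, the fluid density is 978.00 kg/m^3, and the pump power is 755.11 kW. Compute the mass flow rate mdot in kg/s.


mdot = P_pump * rho * eta / dP
mdot = 755.11 * 978.00 * 0.74383 / 4759.7
mdot = 115.41 kg/s


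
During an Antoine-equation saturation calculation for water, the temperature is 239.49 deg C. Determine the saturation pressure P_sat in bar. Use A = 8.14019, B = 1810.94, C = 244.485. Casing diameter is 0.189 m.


P_sat = 10^(A - B/(C + T)) / 760 * 0.101325
P_sat = 10^(8.14019 - 1810.94/(244.485 + 239.49)) / 760 * 0.101325
P_sat = 3.336477 MPa
Convert: 3.336477 MPa * 10.0 = 33.365 bar
P_sat = 33.365 bar


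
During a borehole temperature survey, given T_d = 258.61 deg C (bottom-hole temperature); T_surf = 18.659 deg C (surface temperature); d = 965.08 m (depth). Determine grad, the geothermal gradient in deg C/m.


grad = (T_d - T_surf) / d * 1000
grad = (258.61 - 18.659) / 965.08 * 1000
grad = 248.6333 deg C/km
Convert: 248.6333 deg C/km * 0.001 = 0.24863 deg C/m
grad = 0.24863 deg C/m


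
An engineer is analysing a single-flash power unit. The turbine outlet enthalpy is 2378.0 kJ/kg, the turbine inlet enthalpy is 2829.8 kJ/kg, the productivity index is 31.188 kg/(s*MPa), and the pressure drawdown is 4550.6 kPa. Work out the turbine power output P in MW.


Step 1: mdot = PI * dP / 1000 = 31.188 * 4550.6 / 1000 = 141.9241 kg/s
Step 2: P = mdot*(h_in - h_out)/1000 = 141.9241*(2829.8 - 2378.0)/1000 = 64.121 MW
P = 64.121 MW


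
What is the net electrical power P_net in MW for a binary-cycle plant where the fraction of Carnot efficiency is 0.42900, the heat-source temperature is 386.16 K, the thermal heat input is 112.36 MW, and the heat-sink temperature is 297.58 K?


Step 1: eta = (1 - Tc/Th)*f = (1 - 297.58/386.16)*0.429 = 0.09840693
Step 2: P_net = eta * Q_in = 0.09840693 * 112.36 = 11.057 MW
P_net = 11.057 MW


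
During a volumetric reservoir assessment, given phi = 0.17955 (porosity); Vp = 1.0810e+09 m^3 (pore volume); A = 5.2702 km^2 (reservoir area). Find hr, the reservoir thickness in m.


hr = Vp / (A * 1e6 * phi)
hr = 1.0810e+09 / (5.2702 * 1e6 * 0.17955)
hr = 1142.4 m


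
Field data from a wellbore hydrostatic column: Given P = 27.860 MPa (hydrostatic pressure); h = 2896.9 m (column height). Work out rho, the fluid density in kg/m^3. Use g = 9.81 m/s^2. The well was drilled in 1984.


rho = P * 1e6 / (g * h)
rho = 27.860 * 1e6 / (9.81 * 2896.9)
rho = 980.34 kg/m^3


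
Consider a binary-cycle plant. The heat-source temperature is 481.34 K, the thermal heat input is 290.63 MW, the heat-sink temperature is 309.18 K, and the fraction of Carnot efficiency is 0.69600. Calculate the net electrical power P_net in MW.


Step 1: eta = (1 - Tc/Th)*f = (1 - 309.18/481.34)*0.696 = 0.2489371
Step 2: P_net = eta * Q_in = 0.2489371 * 290.63 = 72.349 MW
P_net = 72.349 MW


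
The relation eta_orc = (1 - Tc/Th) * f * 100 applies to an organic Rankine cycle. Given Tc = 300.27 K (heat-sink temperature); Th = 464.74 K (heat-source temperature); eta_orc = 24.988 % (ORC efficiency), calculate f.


f = (eta_orc/100) / (1 - Tc/Th)
f = (24.988/100) / (1 - 300.27/464.74)
f = 0.70608


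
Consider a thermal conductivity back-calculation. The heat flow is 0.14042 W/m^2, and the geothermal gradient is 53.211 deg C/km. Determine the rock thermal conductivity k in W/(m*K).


k = q / (grad / 1000)
k = 0.14042 / (53.211 / 1000)
k = 2.6389 W/(m*K)


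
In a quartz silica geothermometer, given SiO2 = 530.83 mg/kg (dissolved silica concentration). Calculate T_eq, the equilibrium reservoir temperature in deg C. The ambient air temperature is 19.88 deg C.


T_eq = 1309 / (5.19 - log10(SiO2)) - 273.15
T_eq = 1309 / (5.19 - log10(530.83)) - 273.15
T_eq = 257.87 deg C


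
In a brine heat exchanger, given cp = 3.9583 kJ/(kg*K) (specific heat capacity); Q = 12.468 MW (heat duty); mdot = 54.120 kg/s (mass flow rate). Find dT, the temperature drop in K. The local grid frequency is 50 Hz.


dT = Q * 1000 / (mdot * cp)
dT = 12.468 * 1000 / (54.120 * 3.9583)
dT = 58.201 K


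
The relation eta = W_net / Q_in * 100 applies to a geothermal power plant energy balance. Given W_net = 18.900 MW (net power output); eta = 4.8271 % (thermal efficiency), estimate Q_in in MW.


Q_in = W_net / (eta / 100)
Q_in = 18.900 / (4.8271 / 100)
Q_in = 391.54 MW


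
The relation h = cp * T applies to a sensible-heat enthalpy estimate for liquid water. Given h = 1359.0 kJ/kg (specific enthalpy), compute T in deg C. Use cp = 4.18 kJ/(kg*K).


T = h / cp
T = 1359.0 / 4.18
T = 325.12 deg C


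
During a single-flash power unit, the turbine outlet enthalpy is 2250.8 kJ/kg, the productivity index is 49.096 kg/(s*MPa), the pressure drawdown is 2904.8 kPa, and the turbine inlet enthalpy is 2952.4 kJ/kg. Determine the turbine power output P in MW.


Step 1: mdot = PI * dP / 1000 = 49.096 * 2904.8 / 1000 = 142.6141 kg/s
Step 2: P = mdot*(h_in - h_out)/1000 = 142.6141*(2952.4 - 2250.8)/1000 = 100.06 MW
P = 100.06 MW


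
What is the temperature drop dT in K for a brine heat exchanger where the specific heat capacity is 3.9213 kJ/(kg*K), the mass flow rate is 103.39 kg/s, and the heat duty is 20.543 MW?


dT = Q * 1000 / (mdot * cp)
dT = 20.543 * 1000 / (103.39 * 3.9213)
dT = 50.671 K


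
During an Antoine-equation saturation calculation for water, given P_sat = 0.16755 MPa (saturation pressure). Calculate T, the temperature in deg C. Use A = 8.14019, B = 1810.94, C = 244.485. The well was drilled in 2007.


T = B / (A - log10(P_sat * 760 / 0.101325)) - C
T = 1810.94 / (8.14019 - log10(0.16755 * 760 / 0.101325)) - 244.485
T = 114.76 deg C


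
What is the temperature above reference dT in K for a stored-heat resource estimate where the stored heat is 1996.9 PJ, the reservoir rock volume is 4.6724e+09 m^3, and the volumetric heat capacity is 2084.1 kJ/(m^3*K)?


dT = Q_s * 1e12 / (Vr * rhoc)
dT = 1996.9 * 1e12 / (4.6724e+09 * 2084.1)
dT = 205.07 K


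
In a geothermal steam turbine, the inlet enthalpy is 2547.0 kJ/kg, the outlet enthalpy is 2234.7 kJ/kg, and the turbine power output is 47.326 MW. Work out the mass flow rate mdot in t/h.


mdot = P * 1000 / (h_in - h_out)
mdot = 47.326 * 1000 / (2547.0 - 2234.7)
mdot = 151.5402 kg/s
Convert: 151.5402 kg/s * 3.6 = 545.54 t/h
mdot = 545.54 t/h


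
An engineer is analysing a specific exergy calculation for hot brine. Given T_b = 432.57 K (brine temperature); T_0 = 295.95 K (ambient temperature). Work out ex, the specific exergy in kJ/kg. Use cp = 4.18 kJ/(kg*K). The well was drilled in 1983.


ex = cp * ((T_b - T_0) - T_0 * ln(T_b/T_0))
ex = 4.18 * ((432.57 - 295.95) - 295.95 * ln(432.57/295.95))
ex = 101.54 kJ/kg


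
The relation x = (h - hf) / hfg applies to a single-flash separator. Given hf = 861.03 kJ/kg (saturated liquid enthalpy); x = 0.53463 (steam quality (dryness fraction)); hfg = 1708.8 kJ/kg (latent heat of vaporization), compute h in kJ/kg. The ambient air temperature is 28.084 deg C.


h = hf + x * hfg
h = 861.03 + 0.53463 * 1708.8
h = 1774.6 kJ/kg


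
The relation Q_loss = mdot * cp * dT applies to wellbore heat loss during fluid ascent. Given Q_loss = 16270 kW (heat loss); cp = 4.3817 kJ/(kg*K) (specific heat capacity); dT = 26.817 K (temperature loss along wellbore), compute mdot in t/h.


mdot = Q_loss / (cp * dT)
mdot = 16270 / (4.3817 * 26.817)
mdot = 138.4633 kg/s
Convert: 138.4633 kg/s * 3.6 = 498.47 t/h
mdot = 498.47 t/h


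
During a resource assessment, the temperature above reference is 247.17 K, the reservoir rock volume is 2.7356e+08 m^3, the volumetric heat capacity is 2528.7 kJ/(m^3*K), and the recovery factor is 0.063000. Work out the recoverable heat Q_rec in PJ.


Step 1: Q_s = Vr*rhoc*dT/1e12 = 2.7356e+08*2528.7*247.17/1e12 = 170.9801 PJ
Step 2: Q_rec = Q_s * RF = 170.9801 * 0.063 = 10.772 PJ
Q_rec = 10.772 PJ


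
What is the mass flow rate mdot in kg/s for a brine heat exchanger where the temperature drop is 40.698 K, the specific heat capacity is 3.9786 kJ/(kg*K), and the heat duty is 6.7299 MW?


mdot = Q * 1000 / (cp * dT)
mdot = 6.7299 * 1000 / (3.9786 * 40.698)
mdot = 41.563 kg/s


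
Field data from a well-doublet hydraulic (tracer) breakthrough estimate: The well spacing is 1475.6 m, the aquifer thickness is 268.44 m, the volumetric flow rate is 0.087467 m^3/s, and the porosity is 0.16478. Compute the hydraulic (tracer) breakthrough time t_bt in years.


t_bt = pi * hr * phi * L^2 / (3 * Qv) / (365.25*86400)
t_bt = pi * 268.44 * 0.16478 * 1475.6^2 / (3 * 0.087467) / (365.25*86400)
t_bt = 36.540 years


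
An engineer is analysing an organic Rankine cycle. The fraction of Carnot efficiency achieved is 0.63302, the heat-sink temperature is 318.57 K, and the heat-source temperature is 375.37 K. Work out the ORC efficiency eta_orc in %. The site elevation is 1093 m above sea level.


eta_orc = (1 - Tc/Th) * f * 100
eta_orc = (1 - 318.57/375.37) * 0.63302 * 100
eta_orc = 9.5787 %


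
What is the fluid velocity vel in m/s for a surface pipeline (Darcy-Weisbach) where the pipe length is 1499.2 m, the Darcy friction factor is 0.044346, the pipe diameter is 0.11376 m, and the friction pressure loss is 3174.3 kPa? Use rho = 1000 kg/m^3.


vel = sqrt(dP*1000*2*D / (f*L*rho))
vel = sqrt(3174.3*1000*2*0.11376 / (0.044346*1499.2*1000))
vel = 3.2959 m/s


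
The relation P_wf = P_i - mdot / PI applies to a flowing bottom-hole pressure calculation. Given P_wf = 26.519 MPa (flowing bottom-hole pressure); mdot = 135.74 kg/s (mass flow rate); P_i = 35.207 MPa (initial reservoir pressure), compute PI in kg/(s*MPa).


PI = mdot / (P_i - P_wf)
PI = 135.74 / (35.207 - 26.519)
PI = 15.624 kg/(s*MPa)


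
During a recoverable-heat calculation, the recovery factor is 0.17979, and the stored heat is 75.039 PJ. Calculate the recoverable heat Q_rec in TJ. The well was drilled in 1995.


Q_rec = Q_s * RF
Q_rec = 75.039 * 0.17979
Q_rec = 13.49126 PJ
Convert: 13.49126 PJ * 1000.0 = 13491 TJ
Q_rec = 13491 TJ


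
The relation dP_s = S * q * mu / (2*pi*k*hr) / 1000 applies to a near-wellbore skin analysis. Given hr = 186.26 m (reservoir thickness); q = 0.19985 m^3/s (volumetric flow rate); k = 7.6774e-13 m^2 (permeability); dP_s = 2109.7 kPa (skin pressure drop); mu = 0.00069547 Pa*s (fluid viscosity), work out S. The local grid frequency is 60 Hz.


S = dP_s * 1000 * 2*pi*k*hr / (q*mu)
S = 2109.7 * 1000 * 2*pi*7.6774e-13*186.26 / (0.19985*0.00069547)
S = 13.638


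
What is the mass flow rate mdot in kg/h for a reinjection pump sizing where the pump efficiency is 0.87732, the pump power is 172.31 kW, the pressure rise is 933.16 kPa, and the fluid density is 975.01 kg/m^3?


mdot = P_pump * rho * eta / dP
mdot = 172.31 * 975.01 * 0.87732 / 933.16
mdot = 157.9507 kg/s
Convert: 157.9507 kg/s * 3600.0 = 5.6862e+05 kg/h
mdot = 5.6862e+05 kg/h


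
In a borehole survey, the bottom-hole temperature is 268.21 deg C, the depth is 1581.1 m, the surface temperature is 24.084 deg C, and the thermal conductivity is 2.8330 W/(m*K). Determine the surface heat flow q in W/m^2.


Step 1: grad = (T_d - T_surf)/d * 1000 = (268.21 - 24.084)/1581.1 * 1000 = 154.4026 deg C/km
Step 2: q = k * grad / 1000 = 2.833 * 154.4026 / 1000 = 0.43742 W/m^2
q = 0.43742 W/m^2


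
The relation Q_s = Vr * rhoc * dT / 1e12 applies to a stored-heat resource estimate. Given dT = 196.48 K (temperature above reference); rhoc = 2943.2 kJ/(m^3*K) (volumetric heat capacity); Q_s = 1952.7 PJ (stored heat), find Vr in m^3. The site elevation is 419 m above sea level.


Vr = Q_s * 1e12 / (rhoc * dT)
Vr = 1952.7 * 1e12 / (2943.2 * 196.48)
Vr = 3.3767e+09 m^3


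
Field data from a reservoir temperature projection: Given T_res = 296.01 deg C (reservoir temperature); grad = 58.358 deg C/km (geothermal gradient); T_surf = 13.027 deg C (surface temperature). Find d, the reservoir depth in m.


d = (T_res - T_surf) / grad * 1000
d = (296.01 - 13.027) / 58.358 * 1000
d = 4849.1 m


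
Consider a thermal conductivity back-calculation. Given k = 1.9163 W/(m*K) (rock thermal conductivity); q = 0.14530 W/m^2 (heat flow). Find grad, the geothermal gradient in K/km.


grad = q / k * 1000
grad = 0.14530 / 1.9163 * 1000
grad = 75.82320 deg C/km
Convert: 75.82320 deg C/km * 1.0 = 75.823 K/km
grad = 75.823 K/km


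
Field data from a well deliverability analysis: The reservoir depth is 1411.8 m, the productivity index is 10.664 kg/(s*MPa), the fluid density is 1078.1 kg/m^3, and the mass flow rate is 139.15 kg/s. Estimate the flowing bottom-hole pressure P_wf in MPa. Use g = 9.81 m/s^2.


Step 1: P_i = rho*g*h/1e6 = 1078.1*9.81*1411.8/1e6 = 14.93142 MPa
Step 2: P_wf = P_i - mdot/PI = 14.93142 - 139.15/10.664 = 1.8828 MPa
P_wf = 1.8828 MPa


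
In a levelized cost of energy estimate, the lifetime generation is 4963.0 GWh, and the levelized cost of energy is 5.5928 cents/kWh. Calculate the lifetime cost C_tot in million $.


C_tot = LCOE / 100 * E_tot
C_tot = 5.5928 / 100 * 4963.0
C_tot = 277.57 million $


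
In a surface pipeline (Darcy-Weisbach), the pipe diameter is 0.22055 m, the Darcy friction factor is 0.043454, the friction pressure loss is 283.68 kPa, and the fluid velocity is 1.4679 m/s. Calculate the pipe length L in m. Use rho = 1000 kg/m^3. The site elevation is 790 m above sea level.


L = dP*1000*D / (f*rho*vel^2/2)
L = 283.68*1000*0.22055 / (0.043454*1000*1.4679^2/2)
L = 1336.4 m


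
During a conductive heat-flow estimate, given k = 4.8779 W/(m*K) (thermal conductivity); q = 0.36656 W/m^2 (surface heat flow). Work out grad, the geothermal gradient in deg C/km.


grad = q * 1000 / k
grad = 0.36656 * 1000 / 4.8779
grad = 75.147 deg C/km


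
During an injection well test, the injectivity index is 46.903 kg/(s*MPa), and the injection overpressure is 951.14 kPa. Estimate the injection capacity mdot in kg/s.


mdot = II * dP / 1000
mdot = 46.903 * 951.14 / 1000
mdot = 44.611 kg/s


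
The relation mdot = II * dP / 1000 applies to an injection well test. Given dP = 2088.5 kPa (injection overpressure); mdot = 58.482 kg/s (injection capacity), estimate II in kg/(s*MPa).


II = mdot * 1000 / dP
II = 58.482 * 1000 / 2088.5
II = 28.002 kg/(s*MPa)


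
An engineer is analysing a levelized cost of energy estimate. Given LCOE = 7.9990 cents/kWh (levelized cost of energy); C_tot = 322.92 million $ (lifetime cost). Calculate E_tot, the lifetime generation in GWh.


E_tot = C_tot / LCOE * 100
E_tot = 322.92 / 7.9990 * 100
E_tot = 4037.0 GWh


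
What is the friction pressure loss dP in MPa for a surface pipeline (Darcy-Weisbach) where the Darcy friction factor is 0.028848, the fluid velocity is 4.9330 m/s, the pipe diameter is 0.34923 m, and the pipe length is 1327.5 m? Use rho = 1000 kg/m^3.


dP = f * (L/D) * (rho*vel^2/2) / 1000
dP = 0.028848 * (1327.5/0.34923) * (1000*4.9330^2/2) / 1000
dP = 1334.231 kPa
Convert: 1334.231 kPa * 0.001 = 1.3342 MPa
dP = 1.3342 MPa


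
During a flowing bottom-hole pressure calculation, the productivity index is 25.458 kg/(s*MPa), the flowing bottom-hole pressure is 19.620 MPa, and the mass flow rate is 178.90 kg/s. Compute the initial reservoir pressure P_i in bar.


P_i = P_wf + mdot / PI
P_i = 19.620 + 178.90 / 25.458
P_i = 26.64726 MPa
Convert: 26.64726 MPa * 10.0 = 266.47 bar
P_i = 266.47 bar


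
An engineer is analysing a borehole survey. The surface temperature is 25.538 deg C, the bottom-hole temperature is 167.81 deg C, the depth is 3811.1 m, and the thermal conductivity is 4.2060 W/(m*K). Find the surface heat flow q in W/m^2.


Step 1: grad = (T_d - T_surf)/d * 1000 = (167.81 - 25.538)/3811.1 * 1000 = 37.33095 deg C/km
Step 2: q = k * grad / 1000 = 4.206 * 37.33095 / 1000 = 0.15701 W/m^2
q = 0.15701 W/m^2


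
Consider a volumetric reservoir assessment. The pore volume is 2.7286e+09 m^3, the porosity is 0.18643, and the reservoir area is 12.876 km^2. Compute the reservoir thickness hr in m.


hr = Vp / (A * 1e6 * phi)
hr = 2.7286e+09 / (12.876 * 1e6 * 0.18643)
hr = 1136.7 m


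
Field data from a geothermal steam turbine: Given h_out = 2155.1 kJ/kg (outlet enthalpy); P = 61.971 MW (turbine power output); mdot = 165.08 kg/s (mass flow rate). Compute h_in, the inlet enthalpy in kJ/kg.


h_in = h_out + P * 1000 / mdot
h_in = 2155.1 + 61.971 * 1000 / 165.08
h_in = 2530.5 kJ/kg


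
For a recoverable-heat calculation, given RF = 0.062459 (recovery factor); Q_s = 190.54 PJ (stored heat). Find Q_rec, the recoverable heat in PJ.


Q_rec = Q_s * RF
Q_rec = 190.54 * 0.062459
Q_rec = 11.901 PJ


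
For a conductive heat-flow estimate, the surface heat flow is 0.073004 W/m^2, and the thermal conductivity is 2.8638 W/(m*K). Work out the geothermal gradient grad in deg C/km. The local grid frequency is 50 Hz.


grad = q * 1000 / k
grad = 0.073004 * 1000 / 2.8638
grad = 25.492 deg C/km


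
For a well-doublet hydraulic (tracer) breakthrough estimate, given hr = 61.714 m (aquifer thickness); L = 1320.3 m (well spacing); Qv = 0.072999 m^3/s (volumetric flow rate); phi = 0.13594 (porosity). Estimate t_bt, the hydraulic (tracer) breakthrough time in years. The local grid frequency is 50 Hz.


t_bt = pi * hr * phi * L^2 / (3 * Qv) / (365.25*86400)
t_bt = pi * 61.714 * 0.13594 * 1320.3^2 / (3 * 0.072999) / (365.25*86400)
t_bt = 6.6479 years


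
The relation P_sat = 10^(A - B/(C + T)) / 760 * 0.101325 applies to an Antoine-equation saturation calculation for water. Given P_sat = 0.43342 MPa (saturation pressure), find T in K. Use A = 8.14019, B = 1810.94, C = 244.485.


T = B / (A - log10(P_sat * 760 / 0.101325)) - C
T = 1810.94 / (8.14019 - log10(0.43342 * 760 / 0.101325)) - 244.485
T = 146.8002 deg C
Convert to K: 146.8002 + 273.15 = 419.95 K
T = 419.95 K


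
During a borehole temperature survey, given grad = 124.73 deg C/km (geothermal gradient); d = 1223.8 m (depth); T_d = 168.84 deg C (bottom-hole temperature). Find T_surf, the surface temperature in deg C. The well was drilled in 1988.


T_surf = T_d - grad * d / 1000
T_surf = 168.84 - 124.73 * 1223.8 / 1000
T_surf = 16.195 deg C


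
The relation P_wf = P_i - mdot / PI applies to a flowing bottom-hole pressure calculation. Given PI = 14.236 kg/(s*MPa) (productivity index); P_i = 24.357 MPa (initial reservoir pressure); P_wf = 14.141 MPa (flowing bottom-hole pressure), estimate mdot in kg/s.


mdot = (P_i - P_wf) * PI
mdot = (24.357 - 14.141) * 14.236
mdot = 145.43 kg/s


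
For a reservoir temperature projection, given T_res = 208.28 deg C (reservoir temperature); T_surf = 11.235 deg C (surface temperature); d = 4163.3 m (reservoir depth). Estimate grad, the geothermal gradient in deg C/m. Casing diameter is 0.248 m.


grad = (T_res - T_surf) / d * 1000
grad = (208.28 - 11.235) / 4163.3 * 1000
grad = 47.32904 deg C/km
Convert: 47.32904 deg C/km * 0.001 = 0.047329 deg C/m
grad = 0.047329 deg C/m


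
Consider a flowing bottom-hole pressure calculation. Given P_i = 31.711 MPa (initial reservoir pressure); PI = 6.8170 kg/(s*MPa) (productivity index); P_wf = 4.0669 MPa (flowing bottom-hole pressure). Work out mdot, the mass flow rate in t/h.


mdot = (P_i - P_wf) * PI
mdot = (31.711 - 4.0669) * 6.8170
mdot = 188.4498 kg/s
Convert: 188.4498 kg/s * 3.6 = 678.42 t/h
mdot = 678.42 t/h


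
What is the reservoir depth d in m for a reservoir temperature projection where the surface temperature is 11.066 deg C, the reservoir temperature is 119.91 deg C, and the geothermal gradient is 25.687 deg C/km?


d = (T_res - T_surf) / grad * 1000
d = (119.91 - 11.066) / 25.687 * 1000
d = 4237.3 m


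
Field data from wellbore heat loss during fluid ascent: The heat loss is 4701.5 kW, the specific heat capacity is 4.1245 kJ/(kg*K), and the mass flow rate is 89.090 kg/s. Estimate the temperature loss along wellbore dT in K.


dT = Q_loss / (mdot * cp)
dT = 4701.5 / (89.090 * 4.1245)
dT = 12.795 K


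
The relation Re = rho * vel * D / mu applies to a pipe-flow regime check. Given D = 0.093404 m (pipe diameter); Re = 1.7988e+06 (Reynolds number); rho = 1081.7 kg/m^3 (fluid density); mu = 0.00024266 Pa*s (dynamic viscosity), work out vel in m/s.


vel = Re * mu / (rho * D)
vel = 1.7988e+06 * 0.00024266 / (1081.7 * 0.093404)
vel = 4.3202 m/s


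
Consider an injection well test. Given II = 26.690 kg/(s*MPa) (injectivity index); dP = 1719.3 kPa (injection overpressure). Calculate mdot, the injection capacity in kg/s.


mdot = II * dP / 1000
mdot = 26.690 * 1719.3 / 1000
mdot = 45.888 kg/s


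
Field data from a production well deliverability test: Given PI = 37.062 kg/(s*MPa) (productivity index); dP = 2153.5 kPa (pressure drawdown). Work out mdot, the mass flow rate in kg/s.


mdot = PI * dP / 1000
mdot = 37.062 * 2153.5 / 1000
mdot = 79.813 kg/s


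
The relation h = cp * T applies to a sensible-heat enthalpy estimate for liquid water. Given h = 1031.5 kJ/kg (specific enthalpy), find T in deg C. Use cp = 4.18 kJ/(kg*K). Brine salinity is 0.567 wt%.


T = h / cp
T = 1031.5 / 4.18
T = 246.77 deg C


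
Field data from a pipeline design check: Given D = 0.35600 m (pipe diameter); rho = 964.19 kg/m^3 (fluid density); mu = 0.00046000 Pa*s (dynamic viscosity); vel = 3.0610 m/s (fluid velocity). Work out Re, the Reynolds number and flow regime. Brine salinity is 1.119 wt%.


Step 1: Re = rho*vel*D/mu = 964.19*3.061*0.356/0.00046 = 2.2841e+06
Step 2: Re = 2.2841e+06 > 4000, so flow is turbulent.
Re = 2.2841e+06 (turbulent)


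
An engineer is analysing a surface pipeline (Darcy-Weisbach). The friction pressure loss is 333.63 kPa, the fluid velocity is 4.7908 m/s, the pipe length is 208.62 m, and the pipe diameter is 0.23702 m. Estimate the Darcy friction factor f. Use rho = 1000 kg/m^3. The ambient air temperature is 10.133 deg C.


f = dP*1000 / ((L/D)*(rho*vel^2/2))
f = 333.63*1000 / ((208.62/0.23702)*(1000*4.7908^2/2))
f = 0.033030


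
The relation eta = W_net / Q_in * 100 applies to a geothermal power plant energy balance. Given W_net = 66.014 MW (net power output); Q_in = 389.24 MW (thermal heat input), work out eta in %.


eta = W_net / Q_in * 100
eta = 66.014 / 389.24 * 100
eta = 16.960 %


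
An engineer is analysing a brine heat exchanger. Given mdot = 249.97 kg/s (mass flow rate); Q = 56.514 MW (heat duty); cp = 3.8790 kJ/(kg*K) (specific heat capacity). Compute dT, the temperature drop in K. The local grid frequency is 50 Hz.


dT = Q * 1000 / (mdot * cp)
dT = 56.514 * 1000 / (249.97 * 3.8790)
dT = 58.284 K


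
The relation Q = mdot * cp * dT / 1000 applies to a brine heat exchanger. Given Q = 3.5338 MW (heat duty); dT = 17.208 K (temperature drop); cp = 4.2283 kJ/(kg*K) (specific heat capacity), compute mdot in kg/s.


mdot = Q * 1000 / (cp * dT)
mdot = 3.5338 * 1000 / (4.2283 * 17.208)
mdot = 48.568 kg/s


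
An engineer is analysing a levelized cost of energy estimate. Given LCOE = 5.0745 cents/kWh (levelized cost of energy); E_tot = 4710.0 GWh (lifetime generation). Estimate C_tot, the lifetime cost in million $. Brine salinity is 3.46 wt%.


C_tot = LCOE / 100 * E_tot
C_tot = 5.0745 / 100 * 4710.0
C_tot = 239.01 million $


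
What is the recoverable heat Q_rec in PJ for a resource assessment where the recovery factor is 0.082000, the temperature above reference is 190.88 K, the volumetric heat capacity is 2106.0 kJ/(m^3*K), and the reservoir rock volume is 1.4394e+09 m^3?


Step 1: Q_s = Vr*rhoc*dT/1e12 = 1.4394e+09*2106.0*190.88/1e12 = 578.6291 PJ
Step 2: Q_rec = Q_s * RF = 578.6291 * 0.082 = 47.448 PJ
Q_rec = 47.448 PJ


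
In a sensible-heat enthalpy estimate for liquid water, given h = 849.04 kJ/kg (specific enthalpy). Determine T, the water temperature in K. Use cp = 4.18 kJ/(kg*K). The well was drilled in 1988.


T = h / cp
T = 849.04 / 4.18
T = 203.1196 deg C
Convert to K: 203.1196 + 273.15 = 476.27 K
T = 476.27 K


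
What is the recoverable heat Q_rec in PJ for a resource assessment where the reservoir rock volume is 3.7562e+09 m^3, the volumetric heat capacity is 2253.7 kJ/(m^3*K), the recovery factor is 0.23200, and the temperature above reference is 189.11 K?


Step 1: Q_s = Vr*rhoc*dT/1e12 = 3.7562e+09*2253.7*189.11/1e12 = 1600.882 PJ
Step 2: Q_rec = Q_s * RF = 1600.882 * 0.232 = 371.40 PJ
Q_rec = 371.40 PJ


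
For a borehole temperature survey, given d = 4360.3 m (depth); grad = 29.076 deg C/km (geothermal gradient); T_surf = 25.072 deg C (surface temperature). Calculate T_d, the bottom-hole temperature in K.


T_d = T_surf + grad * d / 1000
T_d = 25.072 + 29.076 * 4360.3 / 1000
T_d = 151.8521 deg C
Convert to K: 151.8521 + 273.15 = 425.00 K
T_d = 425.00 K


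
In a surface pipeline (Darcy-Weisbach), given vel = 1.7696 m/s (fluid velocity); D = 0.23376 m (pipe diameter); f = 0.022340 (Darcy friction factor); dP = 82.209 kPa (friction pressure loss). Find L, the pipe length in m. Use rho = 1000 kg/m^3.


L = dP*1000*D / (f*rho*vel^2/2)
L = 82.209*1000*0.23376 / (0.022340*1000*1.7696^2/2)
L = 549.40 m


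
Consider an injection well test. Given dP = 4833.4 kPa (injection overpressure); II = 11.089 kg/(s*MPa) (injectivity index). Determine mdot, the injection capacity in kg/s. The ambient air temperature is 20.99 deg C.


mdot = II * dP / 1000
mdot = 11.089 * 4833.4 / 1000
mdot = 53.598 kg/s


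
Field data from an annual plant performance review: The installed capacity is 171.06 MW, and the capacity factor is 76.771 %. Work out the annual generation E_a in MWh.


E_a = CF / 100 * cap * 8760
E_a = 76.771 / 100 * 171.06 * 8760
E_a = 1.1504e+06 MWh


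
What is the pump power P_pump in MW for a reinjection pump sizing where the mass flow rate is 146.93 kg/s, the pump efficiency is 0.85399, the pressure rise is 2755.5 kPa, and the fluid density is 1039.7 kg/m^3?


P_pump = mdot * dP / (rho * eta)
P_pump = 146.93 * 2755.5 / (1039.7 * 0.85399)
P_pump = 455.9845 kW
Convert: 455.9845 kW * 0.001 = 0.45598 MW
P_pump = 0.45598 MW


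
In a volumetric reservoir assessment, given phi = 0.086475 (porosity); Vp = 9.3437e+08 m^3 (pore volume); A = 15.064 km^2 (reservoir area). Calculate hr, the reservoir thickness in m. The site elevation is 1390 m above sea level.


hr = Vp / (A * 1e6 * phi)
hr = 9.3437e+08 / (15.064 * 1e6 * 0.086475)
hr = 717.28 m


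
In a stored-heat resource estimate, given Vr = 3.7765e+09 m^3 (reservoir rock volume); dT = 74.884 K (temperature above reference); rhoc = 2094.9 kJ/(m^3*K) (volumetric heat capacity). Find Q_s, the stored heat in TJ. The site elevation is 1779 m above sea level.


Q_s = Vr * rhoc * dT / 1e12
Q_s = 3.7765e+09 * 2094.9 * 74.884 / 1e12
Q_s = 592.4365 PJ
Convert: 592.4365 PJ * 1000.0 = 5.9244e+05 TJ
Q_s = 5.9244e+05 TJ


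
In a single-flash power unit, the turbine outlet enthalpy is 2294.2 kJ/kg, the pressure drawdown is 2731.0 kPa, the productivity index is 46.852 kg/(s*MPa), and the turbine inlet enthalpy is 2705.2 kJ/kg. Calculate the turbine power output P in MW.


Step 1: mdot = PI * dP / 1000 = 46.852 * 2731.0 / 1000 = 127.9528 kg/s
Step 2: P = mdot*(h_in - h_out)/1000 = 127.9528*(2705.2 - 2294.2)/1000 = 52.589 MW
P = 52.589 MW


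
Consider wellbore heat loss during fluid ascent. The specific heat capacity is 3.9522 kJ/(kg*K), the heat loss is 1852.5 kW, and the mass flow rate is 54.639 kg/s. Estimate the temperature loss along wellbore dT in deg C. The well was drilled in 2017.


dT = Q_loss / (mdot * cp)
dT = 1852.5 / (54.639 * 3.9522)
dT = 8.578603 K
Convert (temperature difference, 1 K = 1 deg C): 8.578603 K = 8.578603 deg C
dT = 8.5786 deg C


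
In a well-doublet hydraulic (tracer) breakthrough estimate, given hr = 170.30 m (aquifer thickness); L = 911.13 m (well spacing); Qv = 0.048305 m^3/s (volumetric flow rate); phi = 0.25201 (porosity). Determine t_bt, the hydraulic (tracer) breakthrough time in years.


t_bt = pi * hr * phi * L^2 / (3 * Qv) / (365.25*86400)
t_bt = pi * 170.30 * 0.25201 * 911.13^2 / (3 * 0.048305) / (365.25*86400)
t_bt = 24.475 years
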